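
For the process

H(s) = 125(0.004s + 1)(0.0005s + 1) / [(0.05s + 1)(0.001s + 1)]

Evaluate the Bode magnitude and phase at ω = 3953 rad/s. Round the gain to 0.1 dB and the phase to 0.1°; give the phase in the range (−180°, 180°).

14.7 dB, -16.0°

At ω = 3953 rad/s:
zero (1 + j3953·0.004) = 1 + j15.812 → |·| ≈ 15.844, ∠ ≈ 86.38°
zero (1 + j3953·0.0005) = 1 + j1.9765 → |·| ≈ 2.2151, ∠ ≈ 63.16°
pole (1 + j3953·0.05) = 1 + j197.65 → |·| ≈ 197.65, ∠ ≈ 89.71°
pole (1 + j3953·0.001) = 1 + j3.953 → |·| ≈ 4.0775, ∠ ≈ 75.80°
|H| = 125 · 15.844 · 2.2151 / (197.65 · 4.0775) ≈ 5.4435
Gain = 20 log₁₀(5.4435) ≈ 14.72 dB
∠H = (86.38° + 63.16°) − (89.71° + 75.80°) = -15.97°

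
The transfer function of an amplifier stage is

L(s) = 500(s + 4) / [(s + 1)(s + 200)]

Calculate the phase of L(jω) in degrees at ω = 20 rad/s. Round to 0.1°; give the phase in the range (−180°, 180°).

-14.2°

At s = jω = j20:
zero (s+4): 4 + j20 → |·| = √(4²+20²) = √416 ≈ 20.396, ∠ = arctan(20/4) ≈ 78.69°
pole (s+1): 1 + j20 → |·| = √(1²+20²) = √401 ≈ 20.025, ∠ = arctan(20/1) ≈ 87.14°
pole (s+200): 200 + j20 → |·| = √(200²+20²) = √40400 ≈ 201, ∠ = arctan(20/200) ≈ 5.71°
∠L = 78.69° − 92.85° = -14.16°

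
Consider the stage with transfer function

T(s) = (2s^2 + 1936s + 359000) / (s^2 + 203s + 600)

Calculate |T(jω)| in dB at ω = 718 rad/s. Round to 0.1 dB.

Substitute s = j718:
Numerator: 2(j718)^2 + 1936(j718) + 359000 = -672048 + j1390048
Denominator: (j718)^2 + 203(j718) + 600 = -514924 + j145754
|N| = √(672048² + 1390048²) ≈ 1.544e+06, ∠N ≈ 115.80°
|D| = √(514924² + 145754²) ≈ 5.3516e+05, ∠D ≈ 164.20°
|T| = 1.544e+06 / 5.3516e+05 ≈ 2.8851
Gain = 20 log₁₀(2.8851) ≈ 9.20 dB

9.2 dB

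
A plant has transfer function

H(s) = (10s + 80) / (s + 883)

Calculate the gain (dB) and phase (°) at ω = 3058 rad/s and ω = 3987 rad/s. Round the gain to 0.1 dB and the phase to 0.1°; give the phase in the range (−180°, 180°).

Substitute s = j3058:
Numerator: 10(j3058) + 80 = 80 + j30580
Denominator: (j3058) + 883 = 883 + j3058
|N| = √(80² + 30580²) ≈ 30580, ∠N ≈ 89.85°
|D| = √(883² + 3058²) ≈ 3182.9, ∠D ≈ 73.89°
|H| = 30580 / 3182.9 ≈ 9.6076
Gain = 20 log₁₀(9.6076) ≈ 19.65 dB
∠H = 89.85° − 73.89° = 15.96°

Substitute s = j3987:
Numerator: 10(j3987) + 80 = 80 + j39870
Denominator: (j3987) + 883 = 883 + j3987
|N| = √(80² + 39870²) ≈ 39870, ∠N ≈ 89.89°
|D| = √(883² + 3987²) ≈ 4083.6, ∠D ≈ 77.51°
|H| = 39870 / 4083.6 ≈ 9.7634
Gain = 20 log₁₀(9.7634) ≈ 19.79 dB
∠H = 89.89° − 77.51° = 12.38°

ω = 3058: 19.7 dB, 16.0°; ω = 3987: 19.8 dB, 12.4°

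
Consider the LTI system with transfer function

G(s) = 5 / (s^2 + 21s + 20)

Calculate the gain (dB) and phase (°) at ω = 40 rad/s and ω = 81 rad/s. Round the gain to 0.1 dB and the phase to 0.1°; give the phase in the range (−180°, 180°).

Substitute s = j40:
Numerator: 5 = 5 + j0
Denominator: (j40)^2 + 21(j40) + 20 = -1580 + j840
|N| = √(5² + 0²) ≈ 5, ∠N ≈ 0.00°
|D| = √(1580² + 840²) ≈ 1789.4, ∠D ≈ 152.00°
|G| = 5 / 1789.4 ≈ 0.0027942
Gain = 20 log₁₀(0.0027942) ≈ -51.07 dB
∠G = 0.00° − 152.00° = -152.00°

Substitute s = j81:
Numerator: 5 = 5 + j0
Denominator: (j81)^2 + 21(j81) + 20 = -6541 + j1701
|N| = √(5² + 0²) ≈ 5, ∠N ≈ 0.00°
|D| = √(6541² + 1701²) ≈ 6758.6, ∠D ≈ 165.42°
|G| = 5 / 6758.6 ≈ 0.0007398
Gain = 20 log₁₀(0.0007398) ≈ -62.62 dB
∠G = 0.00° − 165.42° = -165.42°

ω = 40: -51.1 dB, -152.0°; ω = 81: -62.6 dB, -165.4°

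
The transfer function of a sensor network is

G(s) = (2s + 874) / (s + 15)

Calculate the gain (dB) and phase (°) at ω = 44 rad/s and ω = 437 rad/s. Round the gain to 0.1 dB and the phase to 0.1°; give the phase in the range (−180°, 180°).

ω = 44: 25.5 dB, -65.4°; ω = 437: 9.0 dB, -43.0°

Substitute s = j44:
Numerator: 2(j44) + 874 = 874 + j88
Denominator: (j44) + 15 = 15 + j44
|N| = √(874² + 88²) ≈ 878.42, ∠N ≈ 5.75°
|D| = √(15² + 44²) ≈ 46.487, ∠D ≈ 71.18°
|G| = 878.42 / 46.487 ≈ 18.896
Gain = 20 log₁₀(18.896) ≈ 25.53 dB
∠G = 5.75° − 71.18° = -65.43°

Substitute s = j437:
Numerator: 2(j437) + 874 = 874 + j874
Denominator: (j437) + 15 = 15 + j437
|N| = √(874² + 874²) ≈ 1236, ∠N ≈ 45.00°
|D| = √(15² + 437²) ≈ 437.26, ∠D ≈ 88.03°
|G| = 1236 / 437.26 ≈ 2.8267
Gain = 20 log₁₀(2.8267) ≈ 9.03 dB
∠G = 45.00° − 88.03° = -43.03°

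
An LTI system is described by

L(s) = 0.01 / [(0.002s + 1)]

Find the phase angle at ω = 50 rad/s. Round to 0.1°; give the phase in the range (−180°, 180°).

At ω = 50 rad/s:
pole (1 + j50·0.002) = 1 + j0.1 → |·| ≈ 1.005, ∠ ≈ 5.71°
∠L = (0°) − (5.71°) = -5.71°

-5.7°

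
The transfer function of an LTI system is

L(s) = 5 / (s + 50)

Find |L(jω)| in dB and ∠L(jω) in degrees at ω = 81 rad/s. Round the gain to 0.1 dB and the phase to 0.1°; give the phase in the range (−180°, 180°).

-25.6 dB, -58.3°

Substitute s = j81:
Numerator: 5 = 5 + j0
Denominator: (j81) + 50 = 50 + j81
|N| = √(5² + 0²) ≈ 5, ∠N ≈ 0.00°
|D| = √(50² + 81²) ≈ 95.189, ∠D ≈ 58.31°
|L| = 5 / 95.189 ≈ 0.052527
Gain = 20 log₁₀(0.052527) ≈ -25.59 dB
∠L = 0.00° − 58.31° = -58.31°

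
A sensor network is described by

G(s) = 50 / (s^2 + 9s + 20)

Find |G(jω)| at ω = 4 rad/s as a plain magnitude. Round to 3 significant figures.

1.38

Substitute s = j4:
Numerator: 50 = 50 + j0
Denominator: (j4)^2 + 9(j4) + 20 = 4 + j36
|N| = √(50² + 0²) ≈ 50, ∠N ≈ 0.00°
|D| = √(4² + 36²) ≈ 36.222, ∠D ≈ 83.66°
|G| = 50 / 36.222 ≈ 1.3804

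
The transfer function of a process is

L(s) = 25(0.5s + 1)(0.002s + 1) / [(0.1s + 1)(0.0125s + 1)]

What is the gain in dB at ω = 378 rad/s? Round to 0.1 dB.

30.2 dB

At ω = 378 rad/s:
zero (1 + j378·0.5) = 1 + j189 → |·| ≈ 189, ∠ ≈ 89.70°
zero (1 + j378·0.002) = 1 + j0.756 → |·| ≈ 1.2536, ∠ ≈ 37.09°
pole (1 + j378·0.1) = 1 + j37.8 → |·| ≈ 37.813, ∠ ≈ 88.48°
pole (1 + j378·0.0125) = 1 + j4.725 → |·| ≈ 4.8297, ∠ ≈ 78.05°
|L| = 25 · 189 · 1.2536 / (37.813 · 4.8297) ≈ 32.434
Gain = 20 log₁₀(32.434) ≈ 30.22 dB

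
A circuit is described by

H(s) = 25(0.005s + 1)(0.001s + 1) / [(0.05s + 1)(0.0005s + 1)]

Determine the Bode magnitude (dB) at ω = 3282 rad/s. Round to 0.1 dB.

At ω = 3282 rad/s:
zero (1 + j3282·0.005) = 1 + j16.41 → |·| ≈ 16.44, ∠ ≈ 86.51°
zero (1 + j3282·0.001) = 1 + j3.282 → |·| ≈ 3.431, ∠ ≈ 73.05°
pole (1 + j3282·0.05) = 1 + j164.1 → |·| ≈ 164.1, ∠ ≈ 89.65°
pole (1 + j3282·0.0005) = 1 + j1.641 → |·| ≈ 1.9217, ∠ ≈ 58.64°
|H| = 25 · 16.44 · 3.431 / (164.1 · 1.9217) ≈ 4.4717
Gain = 20 log₁₀(4.4717) ≈ 13.01 dB

13.0 dB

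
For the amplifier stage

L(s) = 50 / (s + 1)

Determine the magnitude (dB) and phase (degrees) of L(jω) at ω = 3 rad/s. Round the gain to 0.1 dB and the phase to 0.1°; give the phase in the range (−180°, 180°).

At s = jω = j3:
pole (s+1): 1 + j3 → |·| = √(1²+3²) = √10 ≈ 3.1623, ∠ = arctan(3/1) ≈ 71.57°
|L| = 50 / 3.1623 ≈ 15.811
Gain = 20 log₁₀(15.811) ≈ 23.98 dB
∠L = 0.00° − 71.57° = -71.57°

24.0 dB, -71.6°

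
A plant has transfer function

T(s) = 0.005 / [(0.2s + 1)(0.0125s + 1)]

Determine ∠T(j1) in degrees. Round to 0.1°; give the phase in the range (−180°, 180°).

At ω = 1 rad/s:
pole (1 + j1·0.2) = 1 + j0.2 → |·| ≈ 1.0198, ∠ ≈ 11.31°
pole (1 + j1·0.0125) = 1 + j0.0125 → |·| ≈ 1.0001, ∠ ≈ 0.72°
∠T = (0°) − (11.31° + 0.72°) = -12.03°

-12.0°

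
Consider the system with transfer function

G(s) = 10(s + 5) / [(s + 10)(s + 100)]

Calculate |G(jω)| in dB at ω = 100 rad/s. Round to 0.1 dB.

-23.0 dB

At s = jω = j100:
zero (s+5): 5 + j100 → |·| = √(5²+100²) = √10025 ≈ 100.12, ∠ = arctan(100/5) ≈ 87.14°
pole (s+10): 10 + j100 → |·| = √(10²+100²) = √10100 ≈ 100.5, ∠ = arctan(100/10) ≈ 84.29°
pole (s+100): 100 + j100 → |·| = √(100²+100²) = √20000 ≈ 141.42, ∠ = arctan(100/100) ≈ 45.00°
|G| = 10 · 100.12 / 14213 ≈ 0.070443
Gain = 20 log₁₀(0.070443) ≈ -23.04 dB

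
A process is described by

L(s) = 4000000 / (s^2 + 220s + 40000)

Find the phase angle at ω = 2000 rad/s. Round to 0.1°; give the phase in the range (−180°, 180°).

-173.7°

At s = jω = j2000:
quadratic: (j2000)² + 220·j2000 + 40000 = -3960000 + j440000 → |·| ≈ 3.9844e+06, ∠ ≈ 173.66°
∠L = 0.00° − 173.66° = -173.66°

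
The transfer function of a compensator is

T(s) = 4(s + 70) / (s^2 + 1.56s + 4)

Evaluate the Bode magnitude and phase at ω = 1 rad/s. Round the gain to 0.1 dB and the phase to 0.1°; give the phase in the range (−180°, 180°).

At s = jω = j1:
zero (s+70): 70 + j1 → |·| = √(70²+1²) = √4901 ≈ 70.007, ∠ = arctan(1/70) ≈ 0.82°
quadratic: (j1)² + 1.56·j1 + 4 = 3 + j1.56 → |·| ≈ 3.3814, ∠ ≈ 27.47°
|T| = 4 · 70.007 / 3.3814 ≈ 82.814
Gain = 20 log₁₀(82.814) ≈ 38.36 dB
∠T = 0.82° − 27.47° = -26.65°

38.4 dB, -26.7°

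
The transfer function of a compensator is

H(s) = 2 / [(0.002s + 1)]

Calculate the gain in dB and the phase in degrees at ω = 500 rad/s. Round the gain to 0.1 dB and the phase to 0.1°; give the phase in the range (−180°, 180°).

At ω = 500 rad/s:
pole (1 + j500·0.002) = 1 + j1 → |·| ≈ 1.4142, ∠ ≈ 45.00°
|H| = 2 · 1 / (1.4142) ≈ 1.4142
Gain = 20 log₁₀(1.4142) ≈ 3.01 dB
∠H = (0°) − (45.00°) = -45.00°

3.0 dB, -45.0°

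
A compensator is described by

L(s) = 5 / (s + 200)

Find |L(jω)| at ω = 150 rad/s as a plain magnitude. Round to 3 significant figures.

At s = jω = j150:
pole (s+200): 200 + j150 → |·| = √(200²+150²) = √62500 ≈ 250, ∠ = arctan(150/200) ≈ 36.87°
|L| = 5 / 250 ≈ 0.02

0.0200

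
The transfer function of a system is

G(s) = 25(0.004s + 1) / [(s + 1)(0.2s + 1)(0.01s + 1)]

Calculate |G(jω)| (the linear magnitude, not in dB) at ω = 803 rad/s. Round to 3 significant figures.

At ω = 803 rad/s:
zero (1 + j803·0.004) = 1 + j3.212 → |·| ≈ 3.3641, ∠ ≈ 72.71°
pole (1 + j803·1) = 1 + j803 → |·| ≈ 803, ∠ ≈ 89.93°
pole (1 + j803·0.2) = 1 + j160.6 → |·| ≈ 160.6, ∠ ≈ 89.64°
pole (1 + j803·0.01) = 1 + j8.03 → |·| ≈ 8.092, ∠ ≈ 82.90°
|G| = 25 · 3.3641 / (803 · 160.6 · 8.092) ≈ 8.0592e-05

8.06e-05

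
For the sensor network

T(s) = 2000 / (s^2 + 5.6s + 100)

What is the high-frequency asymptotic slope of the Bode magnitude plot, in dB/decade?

-40 dB/decade

Each pole contributes −20 dB/decade at high frequency; each zero contributes +20 dB/decade.
Net: 0 zero(s) − 2 pole(s) → -40 dB/decade.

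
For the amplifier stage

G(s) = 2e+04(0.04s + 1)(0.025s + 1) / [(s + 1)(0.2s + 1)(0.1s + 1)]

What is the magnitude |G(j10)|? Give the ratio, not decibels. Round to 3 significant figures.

699

At ω = 10 rad/s:
zero (1 + j10·0.04) = 1 + j0.4 → |·| ≈ 1.077, ∠ ≈ 21.80°
zero (1 + j10·0.025) = 1 + j0.25 → |·| ≈ 1.0308, ∠ ≈ 14.04°
pole (1 + j10·1) = 1 + j10 → |·| ≈ 10.05, ∠ ≈ 84.29°
pole (1 + j10·0.2) = 1 + j2 → |·| ≈ 2.2361, ∠ ≈ 63.43°
pole (1 + j10·0.1) = 1 + j1 → |·| ≈ 1.4142, ∠ ≈ 45.00°
|G| = 2e+04 · 1.077 · 1.0308 / (10.05 · 2.2361 · 1.4142) ≈ 698.64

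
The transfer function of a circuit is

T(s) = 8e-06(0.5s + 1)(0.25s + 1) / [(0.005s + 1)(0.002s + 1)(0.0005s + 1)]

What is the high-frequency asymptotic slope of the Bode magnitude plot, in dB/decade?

Each pole contributes −20 dB/decade at high frequency; each zero contributes +20 dB/decade.
Net: 2 zero(s) − 3 pole(s) → -20 dB/decade.

-20 dB/decade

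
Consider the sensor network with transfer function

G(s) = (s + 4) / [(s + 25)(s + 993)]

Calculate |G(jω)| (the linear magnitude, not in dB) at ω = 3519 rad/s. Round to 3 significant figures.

At s = jω = j3519:
zero (s+4): 4 + j3519 → |·| = √(4²+3519²) = √12383377 ≈ 3519, ∠ = arctan(3519/4) ≈ 89.93°
pole (s+25): 25 + j3519 → |·| = √(25²+3519²) = √12383986 ≈ 3519.1, ∠ = arctan(3519/25) ≈ 89.59°
pole (s+993): 993 + j3519 → |·| = √(993²+3519²) = √13369410 ≈ 3656.4, ∠ = arctan(3519/993) ≈ 74.24°
|G| = 1 · 3519 / 1.2867e+07 ≈ 0.00027349

0.000273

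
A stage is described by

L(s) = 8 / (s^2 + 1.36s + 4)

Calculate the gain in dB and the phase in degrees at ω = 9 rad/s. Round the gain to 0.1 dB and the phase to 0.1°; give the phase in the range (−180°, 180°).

At s = jω = j9:
quadratic: (j9)² + 1.36·j9 + 4 = -77 + j12.24 → |·| ≈ 77.967, ∠ ≈ 170.97°
|L| = 8 / 77.967 ≈ 0.10261
Gain = 20 log₁₀(0.10261) ≈ -19.78 dB
∠L = 0.00° − 170.97° = -170.97°

-19.8 dB, -171.0°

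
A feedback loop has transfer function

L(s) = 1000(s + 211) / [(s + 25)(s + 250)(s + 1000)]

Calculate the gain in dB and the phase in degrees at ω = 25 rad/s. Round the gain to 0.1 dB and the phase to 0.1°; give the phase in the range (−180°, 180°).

At s = jω = j25:
zero (s+211): 211 + j25 → |·| = √(211²+25²) = √45146 ≈ 212.48, ∠ = arctan(25/211) ≈ 6.76°
pole (s+25): 25 + j25 → |·| = √(25²+25²) = √1250 ≈ 35.355, ∠ = arctan(25/25) ≈ 45.00°
pole (s+250): 250 + j25 → |·| = √(250²+25²) = √63125 ≈ 251.25, ∠ = arctan(25/250) ≈ 5.71°
pole (s+1000): 1000 + j25 → |·| = √(1000²+25²) = √1000625 ≈ 1000.3, ∠ = arctan(25/1000) ≈ 1.43°
|L| = 1000 · 212.48 / 8.8856e+06 ≈ 0.023913
Gain = 20 log₁₀(0.023913) ≈ -32.43 dB
∠L = 6.76° − 52.14° = -45.38°

-32.4 dB, -45.4°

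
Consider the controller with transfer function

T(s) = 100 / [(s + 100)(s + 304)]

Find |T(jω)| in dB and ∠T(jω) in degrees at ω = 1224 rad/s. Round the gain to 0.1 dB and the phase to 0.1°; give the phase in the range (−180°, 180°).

-83.8 dB, -161.4°

At s = jω = j1224:
pole (s+100): 100 + j1224 → |·| = √(100²+1224²) = √1508176 ≈ 1228.1, ∠ = arctan(1224/100) ≈ 85.33°
pole (s+304): 304 + j1224 → |·| = √(304²+1224²) = √1590592 ≈ 1261.2, ∠ = arctan(1224/304) ≈ 76.05°
|T| = 100 / 1.5489e+06 ≈ 6.4562e-05
Gain = 20 log₁₀(6.4562e-05) ≈ -83.80 dB
∠T = 0.00° − 161.38° = -161.38°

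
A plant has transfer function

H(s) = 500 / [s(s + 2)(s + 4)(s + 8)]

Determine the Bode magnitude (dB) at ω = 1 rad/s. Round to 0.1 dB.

At s = jω = j1:
pole (s+2): 2 + j1 → |·| = √(2²+1²) = √5 ≈ 2.2361, ∠ = arctan(1/2) ≈ 26.57°
pole (s+4): 4 + j1 → |·| = √(4²+1²) = √17 ≈ 4.1231, ∠ = arctan(1/4) ≈ 14.04°
pole (s+8): 8 + j1 → |·| = √(8²+1²) = √65 ≈ 8.0623, ∠ = arctan(1/8) ≈ 7.13°
pole at origin: |s| = 1, ∠ = 90.00° (in denominator)
|H| = 500 / 74.332 ≈ 6.7266
Gain = 20 log₁₀(6.7266) ≈ 16.56 dB

16.6 dB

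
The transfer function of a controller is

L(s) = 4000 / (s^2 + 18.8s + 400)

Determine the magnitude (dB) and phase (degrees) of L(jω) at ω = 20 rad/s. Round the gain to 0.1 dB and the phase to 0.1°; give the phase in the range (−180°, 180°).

At s = jω = j20:
quadratic: (j20)² + 18.8·j20 + 400 = 0 + j376 → |·| ≈ 376, ∠ ≈ 90.00°
|L| = 4000 / 376 ≈ 10.638
Gain = 20 log₁₀(10.638) ≈ 20.54 dB
∠L = 0.00° − 90.00° = -90.00°

20.5 dB, -90.0°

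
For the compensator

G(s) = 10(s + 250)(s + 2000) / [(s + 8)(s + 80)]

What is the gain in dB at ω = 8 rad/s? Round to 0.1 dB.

At s = jω = j8:
zero (s+250): 250 + j8 → |·| = √(250²+8²) = √62564 ≈ 250.13, ∠ = arctan(8/250) ≈ 1.83°
zero (s+2000): 2000 + j8 → |·| = √(2000²+8²) = √4000064 ≈ 2000, ∠ = arctan(8/2000) ≈ 0.23°
pole (s+8): 8 + j8 → |·| = √(8²+8²) = √128 ≈ 11.314, ∠ = arctan(8/8) ≈ 45.00°
pole (s+80): 80 + j8 → |·| = √(80²+8²) = √6464 ≈ 80.399, ∠ = arctan(8/80) ≈ 5.71°
|G| = 10 · 5.0026e+05 / 909.63 ≈ 5499.6
Gain = 20 log₁₀(5499.6) ≈ 74.81 dB

74.8 dB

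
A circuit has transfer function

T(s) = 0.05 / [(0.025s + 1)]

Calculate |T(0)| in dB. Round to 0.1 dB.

-26.0 dB

T(0) = 0.05 · 1 / 1 = 0.05
20 log₁₀(0.05) ≈ -26.02 dB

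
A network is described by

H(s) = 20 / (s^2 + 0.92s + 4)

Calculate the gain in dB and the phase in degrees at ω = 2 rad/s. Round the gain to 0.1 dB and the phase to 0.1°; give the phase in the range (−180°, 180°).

At s = jω = j2:
quadratic: (j2)² + 0.92·j2 + 4 = 0 + j1.84 → |·| ≈ 1.84, ∠ ≈ 90.00°
|H| = 20 / 1.84 ≈ 10.87
Gain = 20 log₁₀(10.87) ≈ 20.72 dB
∠H = 0.00° − 90.00° = -90.00°

20.7 dB, -90.0°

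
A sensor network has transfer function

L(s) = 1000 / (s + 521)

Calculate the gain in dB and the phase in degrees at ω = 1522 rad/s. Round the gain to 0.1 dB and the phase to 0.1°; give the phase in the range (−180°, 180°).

At s = jω = j1522:
pole (s+521): 521 + j1522 → |·| = √(521²+1522²) = √2587925 ≈ 1608.7, ∠ = arctan(1522/521) ≈ 71.10°
|L| = 1000 / 1608.7 ≈ 0.62162
Gain = 20 log₁₀(0.62162) ≈ -4.13 dB
∠L = 0.00° − 71.10° = -71.10°

-4.1 dB, -71.1°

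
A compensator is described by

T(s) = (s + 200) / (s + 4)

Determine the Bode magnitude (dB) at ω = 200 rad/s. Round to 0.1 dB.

3.0 dB

At s = jω = j200:
zero (s+200): 200 + j200 → |·| = √(200²+200²) = √80000 ≈ 282.84, ∠ = arctan(200/200) ≈ 45.00°
pole (s+4): 4 + j200 → |·| = √(4²+200²) = √40016 ≈ 200.04, ∠ = arctan(200/4) ≈ 88.85°
|T| = 1 · 282.84 / 200.04 ≈ 1.4139
Gain = 20 log₁₀(1.4139) ≈ 3.01 dB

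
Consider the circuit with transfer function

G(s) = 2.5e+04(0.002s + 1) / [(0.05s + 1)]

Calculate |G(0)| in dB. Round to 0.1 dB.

88.0 dB

G(0) = 2.5e+04 · 1 / 1 = 25000
20 log₁₀(25000) ≈ 87.96 dB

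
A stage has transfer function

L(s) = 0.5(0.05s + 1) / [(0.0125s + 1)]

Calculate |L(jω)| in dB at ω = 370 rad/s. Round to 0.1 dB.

5.8 dB

At ω = 370 rad/s:
zero (1 + j370·0.05) = 1 + j18.5 → |·| ≈ 18.527, ∠ ≈ 86.91°
pole (1 + j370·0.0125) = 1 + j4.625 → |·| ≈ 4.7319, ∠ ≈ 77.80°
|L| = 0.5 · 18.527 / (4.7319) ≈ 1.9577
Gain = 20 log₁₀(1.9577) ≈ 5.83 dB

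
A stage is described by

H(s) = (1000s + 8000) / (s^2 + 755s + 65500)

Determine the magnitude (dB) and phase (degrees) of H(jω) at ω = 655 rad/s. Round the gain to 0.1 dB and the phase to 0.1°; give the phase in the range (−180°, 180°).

Substitute s = j655:
Numerator: 1000(j655) + 8000 = 8000 + j655000
Denominator: (j655)^2 + 755(j655) + 65500 = -363525 + j494525
|N| = √(8000² + 655000²) ≈ 6.5505e+05, ∠N ≈ 89.30°
|D| = √(363525² + 494525²) ≈ 6.1376e+05, ∠D ≈ 126.32°
|H| = 6.5505e+05 / 6.1376e+05 ≈ 1.0673
Gain = 20 log₁₀(1.0673) ≈ 0.57 dB
∠H = 89.30° − 126.32° = -37.02°

0.6 dB, -37.0°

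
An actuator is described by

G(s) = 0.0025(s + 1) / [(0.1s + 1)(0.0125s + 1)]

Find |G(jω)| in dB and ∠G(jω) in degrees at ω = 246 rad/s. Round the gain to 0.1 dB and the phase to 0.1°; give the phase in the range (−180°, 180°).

At ω = 246 rad/s:
zero (1 + j246·1) = 1 + j246 → |·| ≈ 246, ∠ ≈ 89.77°
pole (1 + j246·0.1) = 1 + j24.6 → |·| ≈ 24.62, ∠ ≈ 87.67°
pole (1 + j246·0.0125) = 1 + j3.075 → |·| ≈ 3.2335, ∠ ≈ 71.99°
|G| = 0.0025 · 246 / (24.62 · 3.2335) ≈ 0.0077253
Gain = 20 log₁₀(0.0077253) ≈ -42.24 dB
∠G = (89.77°) − (87.67° + 71.99°) = -69.89°

-42.2 dB, -69.9°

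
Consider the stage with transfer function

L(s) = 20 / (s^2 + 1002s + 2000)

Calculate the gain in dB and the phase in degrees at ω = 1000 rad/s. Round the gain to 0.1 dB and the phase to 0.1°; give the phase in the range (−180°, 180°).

Substitute s = j1000:
Numerator: 20 = 20 + j0
Denominator: (j1000)^2 + 1002(j1000) + 2000 = -998000 + j1002000
|N| = √(20² + 0²) ≈ 20, ∠N ≈ 0.00°
|D| = √(998000² + 1002000²) ≈ 1.4142e+06, ∠D ≈ 134.89°
|L| = 20 / 1.4142e+06 ≈ 1.4142e-05
Gain = 20 log₁₀(1.4142e-05) ≈ -96.99 dB
∠L = 0.00° − 134.89° = -134.89°

-97.0 dB, -134.9°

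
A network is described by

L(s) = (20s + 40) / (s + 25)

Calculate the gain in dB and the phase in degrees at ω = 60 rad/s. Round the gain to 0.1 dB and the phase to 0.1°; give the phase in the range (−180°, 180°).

Substitute s = j60:
Numerator: 20(j60) + 40 = 40 + j1200
Denominator: (j60) + 25 = 25 + j60
|N| = √(40² + 1200²) ≈ 1200.7, ∠N ≈ 88.09°
|D| = √(25² + 60²) ≈ 65, ∠D ≈ 67.38°
|L| = 1200.7 / 65 ≈ 18.472
Gain = 20 log₁₀(18.472) ≈ 25.33 dB
∠L = 88.09° − 67.38° = 20.71°

25.3 dB, 20.7°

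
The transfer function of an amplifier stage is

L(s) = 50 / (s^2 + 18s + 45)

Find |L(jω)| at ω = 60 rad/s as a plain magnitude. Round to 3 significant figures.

0.0135

Substitute s = j60:
Numerator: 50 = 50 + j0
Denominator: (j60)^2 + 18(j60) + 45 = -3555 + j1080
|N| = √(50² + 0²) ≈ 50, ∠N ≈ 0.00°
|D| = √(3555² + 1080²) ≈ 3715.4, ∠D ≈ 163.10°
|L| = 50 / 3715.4 ≈ 0.013458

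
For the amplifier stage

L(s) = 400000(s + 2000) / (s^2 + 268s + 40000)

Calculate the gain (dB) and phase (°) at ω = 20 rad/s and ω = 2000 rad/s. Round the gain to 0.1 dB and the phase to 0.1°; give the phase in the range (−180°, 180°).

ω = 20: 86.0 dB, -7.1°; ω = 2000: 49.0 dB, -127.3°

At s = jω = j20:
zero (s+2000): 2000 + j20 → |·| = √(2000²+20²) = √4000400 ≈ 2000.1, ∠ = arctan(20/2000) ≈ 0.57°
quadratic: (j20)² + 268·j20 + 40000 = 39600 + j5360 → |·| ≈ 39961, ∠ ≈ 7.71°
|L| = 400000 · 2000.1 / 39961 ≈ 20021
Gain = 20 log₁₀(20021) ≈ 86.03 dB
∠L = 0.57° − 7.71° = -7.14°

At s = jω = j2000:
zero (s+2000): 2000 + j2000 → |·| = √(2000²+2000²) = √8000000 ≈ 2828.4, ∠ = arctan(2000/2000) ≈ 45.00°
quadratic: (j2000)² + 268·j2000 + 40000 = -3960000 + j536000 → |·| ≈ 3.9961e+06, ∠ ≈ 172.29°
|L| = 400000 · 2828.4 / 3.9961e+06 ≈ 283.12
Gain = 20 log₁₀(283.12) ≈ 49.04 dB
∠L = 45.00° − 172.29° = -127.29°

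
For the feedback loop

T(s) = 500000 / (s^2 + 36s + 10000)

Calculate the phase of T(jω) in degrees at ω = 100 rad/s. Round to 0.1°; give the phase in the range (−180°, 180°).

At s = jω = j100:
quadratic: (j100)² + 36·j100 + 10000 = 0 + j3600 → |·| ≈ 3600, ∠ ≈ 90.00°
∠T = 0.00° − 90.00° = -90.00°

-90.0°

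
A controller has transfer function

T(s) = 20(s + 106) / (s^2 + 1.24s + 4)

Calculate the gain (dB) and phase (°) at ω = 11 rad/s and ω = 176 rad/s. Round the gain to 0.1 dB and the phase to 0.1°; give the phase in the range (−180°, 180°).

ω = 11: 25.2 dB, -167.4°; ω = 176: -17.5 dB, -120.7°

At s = jω = j11:
zero (s+106): 106 + j11 → |·| = √(106²+11²) = √11357 ≈ 106.57, ∠ = arctan(11/106) ≈ 5.92°
quadratic: (j11)² + 1.24·j11 + 4 = -117 + j13.64 → |·| ≈ 117.79, ∠ ≈ 173.35°
|T| = 20 · 106.57 / 117.79 ≈ 18.095
Gain = 20 log₁₀(18.095) ≈ 25.15 dB
∠T = 5.92° − 173.35° = -167.43°

At s = jω = j176:
zero (s+106): 106 + j176 → |·| = √(106²+176²) = √42212 ≈ 205.46, ∠ = arctan(176/106) ≈ 58.94°
quadratic: (j176)² + 1.24·j176 + 4 = -30972 + j218.24 → |·| ≈ 30973, ∠ ≈ 179.60°
|T| = 20 · 205.46 / 30973 ≈ 0.13267
Gain = 20 log₁₀(0.13267) ≈ -17.54 dB
∠T = 58.94° − 179.60° = -120.66°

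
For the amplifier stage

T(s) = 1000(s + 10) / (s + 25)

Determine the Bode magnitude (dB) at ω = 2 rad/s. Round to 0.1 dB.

At s = jω = j2:
zero (s+10): 10 + j2 → |·| = √(10²+2²) = √104 ≈ 10.198, ∠ = arctan(2/10) ≈ 11.31°
pole (s+25): 25 + j2 → |·| = √(25²+2²) = √629 ≈ 25.08, ∠ = arctan(2/25) ≈ 4.57°
|T| = 1000 · 10.198 / 25.08 ≈ 406.62
Gain = 20 log₁₀(406.62) ≈ 52.18 dB

52.2 dB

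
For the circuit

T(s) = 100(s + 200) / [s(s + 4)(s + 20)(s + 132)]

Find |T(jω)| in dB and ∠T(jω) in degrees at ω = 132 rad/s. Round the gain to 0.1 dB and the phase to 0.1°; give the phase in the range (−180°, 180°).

At s = jω = j132:
zero (s+200): 200 + j132 → |·| = √(200²+132²) = √57424 ≈ 239.63, ∠ = arctan(132/200) ≈ 33.42°
pole (s+4): 4 + j132 → |·| = √(4²+132²) = √17440 ≈ 132.06, ∠ = arctan(132/4) ≈ 88.26°
pole (s+20): 20 + j132 → |·| = √(20²+132²) = √17824 ≈ 133.51, ∠ = arctan(132/20) ≈ 81.38°
pole (s+132): 132 + j132 → |·| = √(132²+132²) = √34848 ≈ 186.68, ∠ = arctan(132/132) ≈ 45.00°
pole at origin: |s| = 132, ∠ = 90.00° (in denominator)
|T| = 100 · 239.63 / 4.3447e+08 ≈ 5.5155e-05
Gain = 20 log₁₀(5.5155e-05) ≈ -85.17 dB
∠T = 33.42° − 304.64° = -271.22° ≡ 88.78° (principal value)

-85.2 dB, 88.8°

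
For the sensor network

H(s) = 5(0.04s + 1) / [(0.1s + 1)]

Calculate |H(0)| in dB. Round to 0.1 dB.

H(0) = 5 · 1 / 1 = 5
20 log₁₀(5) ≈ 13.98 dB

14.0 dB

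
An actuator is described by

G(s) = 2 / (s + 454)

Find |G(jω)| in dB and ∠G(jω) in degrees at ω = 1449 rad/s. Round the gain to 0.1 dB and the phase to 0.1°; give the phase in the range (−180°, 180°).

Substitute s = j1449:
Numerator: 2 = 2 + j0
Denominator: (j1449) + 454 = 454 + j1449
|N| = √(2² + 0²) ≈ 2, ∠N ≈ 0.00°
|D| = √(454² + 1449²) ≈ 1518.5, ∠D ≈ 72.60°
|G| = 2 / 1518.5 ≈ 0.0013171
Gain = 20 log₁₀(0.0013171) ≈ -57.61 dB
∠G = 0.00° − 72.60° = -72.60°

-57.6 dB, -72.6°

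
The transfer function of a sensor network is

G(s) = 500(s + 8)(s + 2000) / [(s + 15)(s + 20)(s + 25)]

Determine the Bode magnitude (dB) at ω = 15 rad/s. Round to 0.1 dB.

At s = jω = j15:
zero (s+8): 8 + j15 → |·| = √(8²+15²) = √289 ≈ 17, ∠ = arctan(15/8) ≈ 61.93°
zero (s+2000): 2000 + j15 → |·| = √(2000²+15²) = √4000225 ≈ 2000.1, ∠ = arctan(15/2000) ≈ 0.43°
pole (s+15): 15 + j15 → |·| = √(15²+15²) = √450 ≈ 21.213, ∠ = arctan(15/15) ≈ 45.00°
pole (s+20): 20 + j15 → |·| = √(20²+15²) = √625 ≈ 25, ∠ = arctan(15/20) ≈ 36.87°
pole (s+25): 25 + j15 → |·| = √(25²+15²) = √850 ≈ 29.155, ∠ = arctan(15/25) ≈ 30.96°
|G| = 500 · 34002 / 15462 ≈ 1099.5
Gain = 20 log₁₀(1099.5) ≈ 60.82 dB

60.8 dB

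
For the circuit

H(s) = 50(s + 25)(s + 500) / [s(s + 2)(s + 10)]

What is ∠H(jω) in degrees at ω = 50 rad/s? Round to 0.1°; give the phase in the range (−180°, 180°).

At s = jω = j50:
zero (s+25): 25 + j50 → |·| = √(25²+50²) = √3125 ≈ 55.902, ∠ = arctan(50/25) ≈ 63.43°
zero (s+500): 500 + j50 → |·| = √(500²+50²) = √252500 ≈ 502.49, ∠ = arctan(50/500) ≈ 5.71°
pole (s+2): 2 + j50 → |·| = √(2²+50²) = √2504 ≈ 50.04, ∠ = arctan(50/2) ≈ 87.71°
pole (s+10): 10 + j50 → |·| = √(10²+50²) = √2600 ≈ 50.99, ∠ = arctan(50/10) ≈ 78.69°
pole at origin: |s| = 50, ∠ = 90.00° (in denominator)
∠H = 69.14° − 256.40° = -187.26° ≡ 172.74° (principal value)

172.7°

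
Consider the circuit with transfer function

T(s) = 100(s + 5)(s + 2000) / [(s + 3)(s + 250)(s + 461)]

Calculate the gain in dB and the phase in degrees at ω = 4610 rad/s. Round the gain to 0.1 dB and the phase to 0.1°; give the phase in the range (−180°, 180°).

-32.6 dB, -104.7°

At s = jω = j4610:
zero (s+5): 5 + j4610 → |·| = √(5²+4610²) = √21252125 ≈ 4610, ∠ = arctan(4610/5) ≈ 89.94°
zero (s+2000): 2000 + j4610 → |·| = √(2000²+4610²) = √25252100 ≈ 5025.1, ∠ = arctan(4610/2000) ≈ 66.55°
pole (s+3): 3 + j4610 → |·| = √(3²+4610²) = √21252109 ≈ 4610, ∠ = arctan(4610/3) ≈ 89.96°
pole (s+250): 250 + j4610 → |·| = √(250²+4610²) = √21314600 ≈ 4616.8, ∠ = arctan(4610/250) ≈ 86.90°
pole (s+461): 461 + j4610 → |·| = √(461²+4610²) = √21464621 ≈ 4633, ∠ = arctan(4610/461) ≈ 84.29°
|T| = 100 · 2.3166e+07 / 9.8606e+10 ≈ 0.023493
Gain = 20 log₁₀(0.023493) ≈ -32.58 dB
∠T = 156.49° − 261.15° = -104.66°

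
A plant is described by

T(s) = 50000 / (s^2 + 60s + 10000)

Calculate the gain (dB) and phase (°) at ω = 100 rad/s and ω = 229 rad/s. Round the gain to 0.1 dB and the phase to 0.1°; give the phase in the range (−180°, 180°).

ω = 100: 18.4 dB, -90.0°; ω = 229: 1.0 dB, -162.1°

At s = jω = j100:
quadratic: (j100)² + 60·j100 + 10000 = 0 + j6000 → |·| ≈ 6000, ∠ ≈ 90.00°
|T| = 50000 / 6000 ≈ 8.3333
Gain = 20 log₁₀(8.3333) ≈ 18.42 dB
∠T = 0.00° − 90.00° = -90.00°

At s = jω = j229:
quadratic: (j229)² + 60·j229 + 10000 = -42441 + j13740 → |·| ≈ 44610, ∠ ≈ 162.06°
|T| = 50000 / 44610 ≈ 1.1208
Gain = 20 log₁₀(1.1208) ≈ 0.99 dB
∠T = 0.00° − 162.06° = -162.06°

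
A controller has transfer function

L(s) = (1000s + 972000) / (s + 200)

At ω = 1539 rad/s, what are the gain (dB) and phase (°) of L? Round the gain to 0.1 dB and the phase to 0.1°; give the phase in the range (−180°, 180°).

Substitute s = j1539:
Numerator: 1000(j1539) + 972000 = 972000 + j1539000
Denominator: (j1539) + 200 = 200 + j1539
|N| = √(972000² + 1539000²) ≈ 1.8202e+06, ∠N ≈ 57.72°
|D| = √(200² + 1539²) ≈ 1551.9, ∠D ≈ 82.60°
|L| = 1.8202e+06 / 1551.9 ≈ 1172.9
Gain = 20 log₁₀(1172.9) ≈ 61.39 dB
∠L = 57.72° − 82.60° = -24.88°

61.4 dB, -24.9°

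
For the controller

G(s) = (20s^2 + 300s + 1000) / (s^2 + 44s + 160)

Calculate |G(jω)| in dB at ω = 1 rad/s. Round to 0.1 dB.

Substitute s = j1:
Numerator: 20(j1)^2 + 300(j1) + 1000 = 980 + j300
Denominator: (j1)^2 + 44(j1) + 160 = 159 + j44
|N| = √(980² + 300²) ≈ 1024.9, ∠N ≈ 17.02°
|D| = √(159² + 44²) ≈ 164.98, ∠D ≈ 15.47°
|G| = 1024.9 / 164.98 ≈ 6.2123
Gain = 20 log₁₀(6.2123) ≈ 15.87 dB

15.9 dB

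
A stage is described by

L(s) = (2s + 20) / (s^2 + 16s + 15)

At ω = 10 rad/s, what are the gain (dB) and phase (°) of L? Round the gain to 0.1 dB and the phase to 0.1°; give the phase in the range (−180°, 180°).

-16.1 dB, -73.0°

Substitute s = j10:
Numerator: 2(j10) + 20 = 20 + j20
Denominator: (j10)^2 + 16(j10) + 15 = -85 + j160
|N| = √(20² + 20²) ≈ 28.284, ∠N ≈ 45.00°
|D| = √(85² + 160²) ≈ 181.18, ∠D ≈ 117.98°
|L| = 28.284 / 181.18 ≈ 0.15611
Gain = 20 log₁₀(0.15611) ≈ -16.13 dB
∠L = 45.00° − 117.98° = -72.98°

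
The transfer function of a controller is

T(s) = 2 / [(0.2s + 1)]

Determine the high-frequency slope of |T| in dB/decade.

Each pole contributes −20 dB/decade at high frequency; each zero contributes +20 dB/decade.
Net: 0 zero(s) − 1 pole(s) → -20 dB/decade.

-20 dB/decade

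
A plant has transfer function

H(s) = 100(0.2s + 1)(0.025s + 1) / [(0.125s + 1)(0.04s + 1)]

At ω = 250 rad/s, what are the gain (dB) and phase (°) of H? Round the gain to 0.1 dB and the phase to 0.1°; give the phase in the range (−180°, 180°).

40.1 dB, -2.7°

At ω = 250 rad/s:
zero (1 + j250·0.2) = 1 + j50 → |·| ≈ 50.01, ∠ ≈ 88.85°
zero (1 + j250·0.025) = 1 + j6.25 → |·| ≈ 6.3295, ∠ ≈ 80.91°
pole (1 + j250·0.125) = 1 + j31.25 → |·| ≈ 31.266, ∠ ≈ 88.17°
pole (1 + j250·0.04) = 1 + j10 → |·| ≈ 10.05, ∠ ≈ 84.29°
|H| = 100 · 50.01 · 6.3295 / (31.266 · 10.05) ≈ 100.74
Gain = 20 log₁₀(100.74) ≈ 40.06 dB
∠H = (88.85° + 80.91°) − (88.17° + 84.29°) = -2.70°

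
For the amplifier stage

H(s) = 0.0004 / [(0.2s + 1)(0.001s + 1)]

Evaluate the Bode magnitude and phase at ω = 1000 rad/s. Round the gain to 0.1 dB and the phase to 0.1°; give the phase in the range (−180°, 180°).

-117.0 dB, -134.7°

At ω = 1000 rad/s:
pole (1 + j1000·0.2) = 1 + j200 → |·| ≈ 200, ∠ ≈ 89.71°
pole (1 + j1000·0.001) = 1 + j1 → |·| ≈ 1.4142, ∠ ≈ 45.00°
|H| = 0.0004 · 1 / (200 · 1.4142) ≈ 1.4142e-06
Gain = 20 log₁₀(1.4142e-06) ≈ -116.99 dB
∠H = (0°) − (89.71° + 45.00°) = -134.71°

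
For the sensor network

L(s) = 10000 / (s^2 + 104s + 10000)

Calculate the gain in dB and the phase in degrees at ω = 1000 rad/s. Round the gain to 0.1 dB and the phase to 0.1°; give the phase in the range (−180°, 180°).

-40.0 dB, -174.0°

At s = jω = j1000:
quadratic: (j1000)² + 104·j1000 + 10000 = -990000 + j104000 → |·| ≈ 9.9545e+05, ∠ ≈ 174.00°
|L| = 10000 / 9.9545e+05 ≈ 0.010046
Gain = 20 log₁₀(0.010046) ≈ -39.96 dB
∠L = 0.00° − 174.00° = -174.00°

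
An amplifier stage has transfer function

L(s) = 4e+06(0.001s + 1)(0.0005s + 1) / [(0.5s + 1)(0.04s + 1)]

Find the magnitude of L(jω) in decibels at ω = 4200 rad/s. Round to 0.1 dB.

At ω = 4200 rad/s:
zero (1 + j4200·0.001) = 1 + j4.2 → |·| ≈ 4.3174, ∠ ≈ 76.61°
zero (1 + j4200·0.0005) = 1 + j2.1 → |·| ≈ 2.3259, ∠ ≈ 64.54°
pole (1 + j4200·0.5) = 1 + j2100 → |·| ≈ 2100, ∠ ≈ 89.97°
pole (1 + j4200·0.04) = 1 + j168 → |·| ≈ 168, ∠ ≈ 89.66°
|L| = 4e+06 · 4.3174 · 2.3259 / (2100 · 168) ≈ 113.85
Gain = 20 log₁₀(113.85) ≈ 41.13 dB

41.1 dB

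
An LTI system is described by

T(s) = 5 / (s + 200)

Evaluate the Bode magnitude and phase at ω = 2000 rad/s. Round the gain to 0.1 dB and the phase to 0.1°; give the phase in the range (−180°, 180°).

-52.1 dB, -84.3°

Substitute s = j2000:
Numerator: 5 = 5 + j0
Denominator: (j2000) + 200 = 200 + j2000
|N| = √(5² + 0²) ≈ 5, ∠N ≈ 0.00°
|D| = √(200² + 2000²) ≈ 2010, ∠D ≈ 84.29°
|T| = 5 / 2010 ≈ 0.0024876
Gain = 20 log₁₀(0.0024876) ≈ -52.08 dB
∠T = 0.00° − 84.29° = -84.29°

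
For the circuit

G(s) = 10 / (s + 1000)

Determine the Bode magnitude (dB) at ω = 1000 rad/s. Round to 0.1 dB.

-43.0 dB

Substitute s = j1000:
Numerator: 10 = 10 + j0
Denominator: (j1000) + 1000 = 1000 + j1000
|N| = √(10² + 0²) ≈ 10, ∠N ≈ 0.00°
|D| = √(1000² + 1000²) ≈ 1414.2, ∠D ≈ 45.00°
|G| = 10 / 1414.2 ≈ 0.0070711
Gain = 20 log₁₀(0.0070711) ≈ -43.01 dB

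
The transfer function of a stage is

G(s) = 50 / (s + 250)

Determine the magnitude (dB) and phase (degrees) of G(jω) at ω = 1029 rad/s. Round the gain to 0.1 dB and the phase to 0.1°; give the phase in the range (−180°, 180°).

At s = jω = j1029:
pole (s+250): 250 + j1029 → |·| = √(250²+1029²) = √1121341 ≈ 1058.9, ∠ = arctan(1029/250) ≈ 76.34°
|G| = 50 / 1058.9 ≈ 0.047219
Gain = 20 log₁₀(0.047219) ≈ -26.52 dB
∠G = 0.00° − 76.34° = -76.34°

-26.5 dB, -76.3°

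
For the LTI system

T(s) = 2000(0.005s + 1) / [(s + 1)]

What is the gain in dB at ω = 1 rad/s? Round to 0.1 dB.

At ω = 1 rad/s:
zero (1 + j1·0.005) = 1 + j0.005 → |·| ≈ 1, ∠ ≈ 0.29°
pole (1 + j1·1) = 1 + j1 → |·| ≈ 1.4142, ∠ ≈ 45.00°
|T| = 2000 · 1 / (1.4142) ≈ 1414.2
Gain = 20 log₁₀(1414.2) ≈ 63.01 dB

63.0 dB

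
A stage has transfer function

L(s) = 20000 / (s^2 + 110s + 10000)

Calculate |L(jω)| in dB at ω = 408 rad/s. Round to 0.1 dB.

-18.2 dB

At s = jω = j408:
quadratic: (j408)² + 110·j408 + 10000 = -156464 + j44880 → |·| ≈ 1.6277e+05, ∠ ≈ 164.00°
|L| = 20000 / 1.6277e+05 ≈ 0.12287
Gain = 20 log₁₀(0.12287) ≈ -18.21 dB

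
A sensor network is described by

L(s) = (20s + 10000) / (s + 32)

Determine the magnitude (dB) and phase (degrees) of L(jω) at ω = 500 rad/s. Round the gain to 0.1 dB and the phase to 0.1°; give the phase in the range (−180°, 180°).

29.0 dB, -41.3°

Substitute s = j500:
Numerator: 20(j500) + 10000 = 10000 + j10000
Denominator: (j500) + 32 = 32 + j500
|N| = √(10000² + 10000²) ≈ 14142, ∠N ≈ 45.00°
|D| = √(32² + 500²) ≈ 501.02, ∠D ≈ 86.34°
|L| = 14142 / 501.02 ≈ 28.226
Gain = 20 log₁₀(28.226) ≈ 29.01 dB
∠L = 45.00° − 86.34° = -41.34°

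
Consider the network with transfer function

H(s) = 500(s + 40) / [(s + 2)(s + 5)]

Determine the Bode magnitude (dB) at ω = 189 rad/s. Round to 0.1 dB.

8.6 dB

At s = jω = j189:
zero (s+40): 40 + j189 → |·| = √(40²+189²) = √37321 ≈ 193.19, ∠ = arctan(189/40) ≈ 78.05°
pole (s+2): 2 + j189 → |·| = √(2²+189²) = √35725 ≈ 189.01, ∠ = arctan(189/2) ≈ 89.39°
pole (s+5): 5 + j189 → |·| = √(5²+189²) = √35746 ≈ 189.07, ∠ = arctan(189/5) ≈ 88.48°
|H| = 500 · 193.19 / 35736 ≈ 2.703
Gain = 20 log₁₀(2.703) ≈ 8.64 dB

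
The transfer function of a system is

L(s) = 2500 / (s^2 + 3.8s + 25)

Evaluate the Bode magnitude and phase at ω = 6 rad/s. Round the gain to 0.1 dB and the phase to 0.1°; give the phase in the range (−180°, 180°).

39.9 dB, -115.8°

At s = jω = j6:
quadratic: (j6)² + 3.8·j6 + 25 = -11 + j22.8 → |·| ≈ 25.315, ∠ ≈ 115.76°
|L| = 2500 / 25.315 ≈ 98.756
Gain = 20 log₁₀(98.756) ≈ 39.89 dB
∠L = 0.00° − 115.76° = -115.76°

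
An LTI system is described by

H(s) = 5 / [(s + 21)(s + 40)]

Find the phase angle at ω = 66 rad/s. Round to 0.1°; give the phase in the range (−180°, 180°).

-131.1°

At s = jω = j66:
pole (s+21): 21 + j66 → |·| = √(21²+66²) = √4797 ≈ 69.26, ∠ = arctan(66/21) ≈ 72.35°
pole (s+40): 40 + j66 → |·| = √(40²+66²) = √5956 ≈ 77.175, ∠ = arctan(66/40) ≈ 58.78°
∠H = 0.00° − 131.13° = -131.13°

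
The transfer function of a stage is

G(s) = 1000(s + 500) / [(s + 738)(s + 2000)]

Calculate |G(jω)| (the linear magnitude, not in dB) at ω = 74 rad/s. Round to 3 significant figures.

At s = jω = j74:
zero (s+500): 500 + j74 → |·| = √(500²+74²) = √255476 ≈ 505.45, ∠ = arctan(74/500) ≈ 8.42°
pole (s+738): 738 + j74 → |·| = √(738²+74²) = √550120 ≈ 741.7, ∠ = arctan(74/738) ≈ 5.73°
pole (s+2000): 2000 + j74 → |·| = √(2000²+74²) = √4005476 ≈ 2001.4, ∠ = arctan(74/2000) ≈ 2.12°
|G| = 1000 · 505.45 / 1.4844e+06 ≈ 0.34051

0.341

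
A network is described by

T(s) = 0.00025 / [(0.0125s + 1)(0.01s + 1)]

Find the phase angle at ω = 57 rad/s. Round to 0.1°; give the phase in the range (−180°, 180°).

-65.2°

At ω = 57 rad/s:
pole (1 + j57·0.0125) = 1 + j0.7125 → |·| ≈ 1.2279, ∠ ≈ 35.47°
pole (1 + j57·0.01) = 1 + j0.57 → |·| ≈ 1.151, ∠ ≈ 29.68°
∠T = (0°) − (35.47° + 29.68°) = -65.15°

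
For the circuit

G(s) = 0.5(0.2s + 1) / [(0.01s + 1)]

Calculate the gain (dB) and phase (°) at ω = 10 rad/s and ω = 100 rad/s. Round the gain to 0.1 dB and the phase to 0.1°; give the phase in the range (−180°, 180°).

ω = 10: 0.9 dB, 57.7°; ω = 100: 17.0 dB, 42.1°

At ω = 10 rad/s:
zero (1 + j10·0.2) = 1 + j2 → |·| ≈ 2.2361, ∠ ≈ 63.43°
pole (1 + j10·0.01) = 1 + j0.1 → |·| ≈ 1.005, ∠ ≈ 5.71°
|G| = 0.5 · 2.2361 / (1.005) ≈ 1.1125
Gain = 20 log₁₀(1.1125) ≈ 0.93 dB
∠G = (63.43°) − (5.71°) = 57.72°

At ω = 100 rad/s:
zero (1 + j100·0.2) = 1 + j20 → |·| ≈ 20.025, ∠ ≈ 87.14°
pole (1 + j100·0.01) = 1 + j1 → |·| ≈ 1.4142, ∠ ≈ 45.00°
|G| = 0.5 · 20.025 / (1.4142) ≈ 7.08
Gain = 20 log₁₀(7.08) ≈ 17.00 dB
∠G = (87.14°) − (45.00°) = 42.14°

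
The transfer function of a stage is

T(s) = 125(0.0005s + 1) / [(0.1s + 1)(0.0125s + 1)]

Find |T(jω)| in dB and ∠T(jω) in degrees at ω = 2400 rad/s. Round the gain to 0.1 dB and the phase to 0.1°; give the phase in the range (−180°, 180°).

-31.3 dB, -127.7°

At ω = 2400 rad/s:
zero (1 + j2400·0.0005) = 1 + j1.2 → |·| ≈ 1.562, ∠ ≈ 50.19°
pole (1 + j2400·0.1) = 1 + j240 → |·| ≈ 240, ∠ ≈ 89.76°
pole (1 + j2400·0.0125) = 1 + j30 → |·| ≈ 30.017, ∠ ≈ 88.09°
|T| = 125 · 1.562 / (240 · 30.017) ≈ 0.027103
Gain = 20 log₁₀(0.027103) ≈ -31.34 dB
∠T = (50.19°) − (89.76° + 88.09°) = -127.66°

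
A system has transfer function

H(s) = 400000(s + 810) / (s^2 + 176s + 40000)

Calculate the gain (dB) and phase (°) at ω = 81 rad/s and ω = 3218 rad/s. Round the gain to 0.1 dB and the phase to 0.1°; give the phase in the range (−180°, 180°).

ω = 81: 79.0 dB, -17.4°; ω = 3218: 42.2 dB, -101.0°

At s = jω = j81:
zero (s+810): 810 + j81 → |·| = √(810²+81²) = √662661 ≈ 814.04, ∠ = arctan(81/810) ≈ 5.71°
quadratic: (j81)² + 176·j81 + 40000 = 33439 + j14256 → |·| ≈ 36351, ∠ ≈ 23.09°
|H| = 400000 · 814.04 / 36351 ≈ 8957.6
Gain = 20 log₁₀(8957.6) ≈ 79.04 dB
∠H = 5.71° − 23.09° = -17.38°

At s = jω = j3218:
zero (s+810): 810 + j3218 → |·| = √(810²+3218²) = √11011624 ≈ 3318.4, ∠ = arctan(3218/810) ≈ 75.87°
quadratic: (j3218)² + 176·j3218 + 40000 = -10315524 + j566368 → |·| ≈ 1.0331e+07, ∠ ≈ 176.86°
|H| = 400000 · 3318.4 / 1.0331e+07 ≈ 128.48
Gain = 20 log₁₀(128.48) ≈ 42.18 dB
∠H = 75.87° − 176.86° = -100.99°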